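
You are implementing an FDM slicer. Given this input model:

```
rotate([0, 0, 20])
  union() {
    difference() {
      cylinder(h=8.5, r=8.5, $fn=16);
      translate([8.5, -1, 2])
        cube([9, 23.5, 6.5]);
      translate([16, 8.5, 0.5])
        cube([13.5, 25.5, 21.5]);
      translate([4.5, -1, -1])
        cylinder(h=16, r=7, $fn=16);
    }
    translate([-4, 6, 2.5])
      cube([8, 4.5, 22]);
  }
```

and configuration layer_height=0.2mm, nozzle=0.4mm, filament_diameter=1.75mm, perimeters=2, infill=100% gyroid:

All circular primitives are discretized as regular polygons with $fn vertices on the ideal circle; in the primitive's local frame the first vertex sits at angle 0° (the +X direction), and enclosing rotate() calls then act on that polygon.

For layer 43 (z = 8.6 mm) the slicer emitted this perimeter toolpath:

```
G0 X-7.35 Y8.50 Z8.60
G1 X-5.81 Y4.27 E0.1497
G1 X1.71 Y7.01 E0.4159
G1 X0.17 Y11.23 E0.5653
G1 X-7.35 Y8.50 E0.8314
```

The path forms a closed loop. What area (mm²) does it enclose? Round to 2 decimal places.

Apply the shoelace formula to the sequence of (X, Y) vertices; enclosed area = 35.98 mm².

35.98 mm²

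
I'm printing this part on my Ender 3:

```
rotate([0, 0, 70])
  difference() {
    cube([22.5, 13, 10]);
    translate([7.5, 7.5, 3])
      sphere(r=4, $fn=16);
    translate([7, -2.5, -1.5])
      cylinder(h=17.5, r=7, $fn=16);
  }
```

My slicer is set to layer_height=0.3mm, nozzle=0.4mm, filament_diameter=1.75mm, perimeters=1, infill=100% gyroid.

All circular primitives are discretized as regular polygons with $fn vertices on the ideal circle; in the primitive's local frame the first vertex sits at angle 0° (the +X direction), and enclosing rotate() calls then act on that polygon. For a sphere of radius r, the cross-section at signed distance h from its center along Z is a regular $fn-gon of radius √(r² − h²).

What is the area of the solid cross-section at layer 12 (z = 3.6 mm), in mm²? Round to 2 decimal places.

205.45 mm²

At z = 3.6 mm: the cube is present — its section is the full 22.5×13 rectangle (area 292.50 mm²); the r=4 sphere at (7.5, 7.5) slices to a regular 16-gon of circumradius 3.955 (√(r²−h²) with h=0.6 from center) (area = (16/2)·3.955²·sin(360°/16) = 47.88 mm²); the r=7 cylinder at (7, -2.5) contributes a regular 16-gon of circumradius 7 (area = (16/2)·7.000²·sin(360°/16) = 150.01 mm²); After the difference (first − rest): starting from the 22.5×13 cube (292.50 mm²), the r=4 sphere at (7.5, 7.5) lies wholly inside it (removes its full 47.88 mm² and its 24.69 mm outline becomes a hole wall); the r=7 cylinder at (7, -2.5) partially overlaps it — only the 39.17 mm² overlap (of its 150.01 mm²) is removed, clipping the outline — area = 205.45 mm²; (whole slice rotated 70° about Z — lengths, areas and connectivity unchanged). Overall, the cross-section is a single solid region. Net area = 205.45 mm².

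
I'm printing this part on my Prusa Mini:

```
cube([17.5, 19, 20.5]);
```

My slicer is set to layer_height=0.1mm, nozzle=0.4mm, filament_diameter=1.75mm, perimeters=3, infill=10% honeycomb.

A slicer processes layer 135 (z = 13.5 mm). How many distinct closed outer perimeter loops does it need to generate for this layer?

1

At z = 13.5 mm: the 17.5×19 cube contributes its full rectangle. The result has 1 disconnected region.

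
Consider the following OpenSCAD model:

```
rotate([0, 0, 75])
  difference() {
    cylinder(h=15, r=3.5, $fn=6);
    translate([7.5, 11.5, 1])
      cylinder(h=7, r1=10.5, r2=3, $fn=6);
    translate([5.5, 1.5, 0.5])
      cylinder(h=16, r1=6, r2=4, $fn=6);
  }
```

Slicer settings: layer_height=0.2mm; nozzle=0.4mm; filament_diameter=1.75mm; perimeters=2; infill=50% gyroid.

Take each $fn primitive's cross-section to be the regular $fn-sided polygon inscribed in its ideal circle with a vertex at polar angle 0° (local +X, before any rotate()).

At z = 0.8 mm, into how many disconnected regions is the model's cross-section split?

At z = 0.8 mm: the cylinder: section is a regular 6-gon, circumradius r=3.5; the cone at (7.5, 11.5) does not reach this height (z outside [1, 8]); the cone at (5.5, 1.5) contributes a regular 6-gon of circumradius 5.963 (interpolated between r1=6 and r2=4 at t=0.019); Subtracting the remaining from the first: starting from the r=3.5 cylinder, the cone at (5.5, 1.5) partially overlaps it — only the 12.18 mm² overlap (of its 92.37 mm²) is removed, clipping the outline — 1 connected region; (whole slice rotated 75° about Z — lengths, areas and connectivity unchanged). The result has 1 disconnected region.

1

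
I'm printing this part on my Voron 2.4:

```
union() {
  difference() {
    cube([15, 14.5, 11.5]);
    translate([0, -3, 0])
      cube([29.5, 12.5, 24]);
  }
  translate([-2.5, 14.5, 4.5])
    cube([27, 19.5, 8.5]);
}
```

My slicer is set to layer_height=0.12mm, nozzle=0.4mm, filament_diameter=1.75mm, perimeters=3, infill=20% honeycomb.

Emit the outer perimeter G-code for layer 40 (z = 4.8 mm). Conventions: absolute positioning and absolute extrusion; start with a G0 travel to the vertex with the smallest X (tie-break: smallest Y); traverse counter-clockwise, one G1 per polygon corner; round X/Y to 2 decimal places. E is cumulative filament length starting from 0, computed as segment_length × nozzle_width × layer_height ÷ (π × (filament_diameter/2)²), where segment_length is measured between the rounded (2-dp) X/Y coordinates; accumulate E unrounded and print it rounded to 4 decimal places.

At z = 4.8 mm: the cube is present — its section is the full 15×14.5 rectangle; the cube at (0, -3) (footprint 29.5×12.5) is included at this height; Subtracting the remaining from the first: starting from the 15×14.5 cube, the 29.5×12.5 cube at (0, -3) partially overlaps it — only the 142.50 mm² overlap (of its 368.75 mm²) is removed, clipping the outline — 1 connected region; the cube at (-2.5, 14.5) (footprint 27×19.5) is included at this height; Combining (union): the 2 present regions share edge segments without overlapping in area, so areas simply add but the touching pieces fuse into one outline (the shared edge portions become interior and drop out of the boundary) — 1 connected region. The outline is a single polygon with 8 vertices. Extrusion per mm of travel: 0.4 × 0.12 / (π × 0.875²) = 0.019956. Accumulating E over each segment gives final E = 2.0555.

G0 X-2.50 Y14.50 Z4.80
G1 X0.00 Y14.50 E0.0499
G1 X0.00 Y9.50 E0.1497
G1 X15.00 Y9.50 E0.4490
G1 X15.00 Y14.50 E0.5488
G1 X24.50 Y14.50 E0.7384
G1 X24.50 Y34.00 E1.1275
G1 X-2.50 Y34.00 E1.6663
G1 X-2.50 Y14.50 E2.0555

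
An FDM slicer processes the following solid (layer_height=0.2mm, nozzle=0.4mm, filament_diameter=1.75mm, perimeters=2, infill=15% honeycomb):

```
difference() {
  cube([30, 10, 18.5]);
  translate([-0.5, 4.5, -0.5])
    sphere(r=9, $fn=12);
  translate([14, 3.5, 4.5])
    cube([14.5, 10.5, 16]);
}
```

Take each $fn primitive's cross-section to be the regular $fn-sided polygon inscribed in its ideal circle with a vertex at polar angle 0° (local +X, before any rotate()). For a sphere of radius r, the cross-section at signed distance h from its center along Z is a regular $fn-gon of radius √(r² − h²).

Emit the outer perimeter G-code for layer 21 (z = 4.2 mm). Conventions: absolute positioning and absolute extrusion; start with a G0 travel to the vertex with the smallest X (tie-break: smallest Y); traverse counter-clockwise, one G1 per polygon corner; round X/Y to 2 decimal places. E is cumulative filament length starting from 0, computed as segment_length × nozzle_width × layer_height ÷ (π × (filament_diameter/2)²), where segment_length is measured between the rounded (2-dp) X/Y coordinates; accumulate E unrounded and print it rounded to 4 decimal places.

At z = 4.2 mm: the 30×10 cube contributes its full rectangle; the sphere at (-0.5, 4.5): section is a regular 12-gon, circumradius = √(r²−h²) = √(9²−4.7²) = 7.675; the cube at (14, 3.5) is not intersected at this z (z outside [4.5, 20.5]); Subtracting the remaining from the first: starting from the 30×10 cube, the r=9 sphere at (-0.5, 4.5) partially overlaps it — only the 63.82 mm² overlap (of its 176.73 mm²) is removed, clipping the outline — 1 connected region. The outline is a single polygon with 7 vertices. Extrusion per mm of travel: 0.4 × 0.2 / (π × 0.875²) = 0.033260. Accumulating E over each segment gives final E = 2.3710.

G0 X4.48 Y10.00 Z4.20
G1 X6.15 Y8.34 E0.0783
G1 X7.18 Y4.50 E0.2106
G1 X6.15 Y0.66 E0.3428
G1 X5.48 Y0.00 E0.3741
G1 X30.00 Y0.00 E1.1896
G1 X30.00 Y10.00 E1.5222
G1 X4.48 Y10.00 E2.3710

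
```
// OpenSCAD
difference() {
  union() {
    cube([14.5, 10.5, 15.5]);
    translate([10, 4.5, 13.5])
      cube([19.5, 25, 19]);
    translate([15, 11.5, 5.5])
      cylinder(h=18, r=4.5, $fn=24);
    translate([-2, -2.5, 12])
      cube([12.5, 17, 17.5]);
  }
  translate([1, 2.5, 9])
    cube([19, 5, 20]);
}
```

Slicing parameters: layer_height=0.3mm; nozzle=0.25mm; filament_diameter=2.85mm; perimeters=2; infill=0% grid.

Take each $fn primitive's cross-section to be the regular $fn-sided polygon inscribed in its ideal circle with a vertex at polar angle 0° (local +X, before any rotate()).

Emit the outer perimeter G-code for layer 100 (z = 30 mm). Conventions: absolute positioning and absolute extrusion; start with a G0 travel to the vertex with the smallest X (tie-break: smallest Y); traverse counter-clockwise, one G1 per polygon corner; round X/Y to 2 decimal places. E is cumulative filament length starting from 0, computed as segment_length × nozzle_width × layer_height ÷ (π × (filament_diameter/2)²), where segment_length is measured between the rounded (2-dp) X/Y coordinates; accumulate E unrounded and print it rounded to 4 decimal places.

At z = 30 mm: the cube does not reach this height (z outside [0, 15.5]); the cube at (10, 4.5) is present — its section is the full 19.5×25 rectangle; the cylinder at (15, 11.5) does not reach this height (z outside [5.5, 23.5]); the cube at (-2, -2.5) does not reach this height (z outside [12, 29.5]); Merging all regions: only the 19.5×25 cube at (10, 4.5) is present, so the union is just that shape — 1 connected region; the cube at (1, 2.5) is absent (z outside [9, 29]); Taking the first minus the rest: none of the subtracted shapes is present at this height, so that combined region is unchanged — 1 connected region. The outline is a single polygon with 4 vertices. Extrusion per mm of travel: 0.25 × 0.3 / (π × 1.425²) = 0.011757. Accumulating E over each segment gives final E = 1.0463.

G0 X10.00 Y4.50 Z30.00
G1 X29.50 Y4.50 E0.2293
G1 X29.50 Y29.50 E0.5232
G1 X10.00 Y29.50 E0.7524
G1 X10.00 Y4.50 E1.0463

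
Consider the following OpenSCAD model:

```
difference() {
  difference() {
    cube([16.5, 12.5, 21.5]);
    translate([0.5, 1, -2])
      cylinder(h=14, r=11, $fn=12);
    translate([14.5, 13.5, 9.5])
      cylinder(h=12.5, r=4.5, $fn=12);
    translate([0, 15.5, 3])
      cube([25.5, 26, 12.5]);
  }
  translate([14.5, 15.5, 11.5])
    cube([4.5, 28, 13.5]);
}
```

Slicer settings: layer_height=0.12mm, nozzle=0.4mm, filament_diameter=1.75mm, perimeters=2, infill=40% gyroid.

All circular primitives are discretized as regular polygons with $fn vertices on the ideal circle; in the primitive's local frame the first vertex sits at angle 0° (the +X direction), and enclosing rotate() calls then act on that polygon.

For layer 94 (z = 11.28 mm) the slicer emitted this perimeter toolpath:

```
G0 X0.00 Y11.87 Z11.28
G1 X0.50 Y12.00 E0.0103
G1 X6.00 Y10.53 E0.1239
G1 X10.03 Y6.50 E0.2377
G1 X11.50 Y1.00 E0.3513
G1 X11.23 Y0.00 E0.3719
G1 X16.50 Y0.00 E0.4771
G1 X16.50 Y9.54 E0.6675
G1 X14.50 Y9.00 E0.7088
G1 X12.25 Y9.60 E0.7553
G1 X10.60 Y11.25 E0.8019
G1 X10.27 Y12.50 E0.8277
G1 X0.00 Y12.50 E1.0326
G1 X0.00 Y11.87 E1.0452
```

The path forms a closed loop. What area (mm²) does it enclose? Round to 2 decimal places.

81.34 mm²

Apply the shoelace formula to the sequence of (X, Y) vertices; enclosed area = 81.34 mm².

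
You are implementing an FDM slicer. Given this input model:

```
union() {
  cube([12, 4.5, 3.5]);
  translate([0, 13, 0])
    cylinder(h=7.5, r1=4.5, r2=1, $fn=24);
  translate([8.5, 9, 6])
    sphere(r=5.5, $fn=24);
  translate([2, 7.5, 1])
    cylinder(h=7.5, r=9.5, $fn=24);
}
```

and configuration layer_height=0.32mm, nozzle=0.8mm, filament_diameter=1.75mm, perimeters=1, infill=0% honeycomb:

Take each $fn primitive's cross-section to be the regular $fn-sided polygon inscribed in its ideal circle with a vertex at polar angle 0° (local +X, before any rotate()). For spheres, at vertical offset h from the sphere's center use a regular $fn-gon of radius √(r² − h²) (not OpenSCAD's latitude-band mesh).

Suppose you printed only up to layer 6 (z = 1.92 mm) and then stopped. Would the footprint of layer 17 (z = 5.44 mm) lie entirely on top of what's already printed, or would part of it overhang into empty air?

Compare the two slices. At z = 1.92: the cube (footprint 12×4.5) is included at this height (area 54.00 mm²); the cone at (0, 13) contributes a regular 24-gon of circumradius 3.604 (interpolated between r1=4.5 and r2=1 at t=0.256) (area = (24/2)·3.604²·sin(360°/24) = 40.34 mm²); the sphere at (8.5, 9): section is a regular 24-gon, circumradius = √(r²−h²) = √(5.5²−4.08²) = 3.688 (area = (24/2)·3.688²·sin(360°/24) = 42.25 mm²); the cylinder at (2, 7.5): section is a regular 24-gon, circumradius r=9.5 (area = (24/2)·9.500²·sin(360°/24) = 280.30 mm²); Combining (union): the regions partially overlap — summed areas 416.89 mm² minus the doubly-counted overlap 122.63 mm² gives 294.26 mm² — area = 294.26 mm². At z = 5.44: the cube does not reach this height (z outside [0, 3.5]); the cone at (0, 13): at t=0.725 of its height the radius interpolates to r₁+(r₂−r₁)t = 1.961, giving a regular 24-gon of that circumradius (area = (24/2)·1.961²·sin(360°/24) = 11.95 mm²); the r=5.5 sphere at (8.5, 9) slices to a regular 24-gon of circumradius 5.471 (√(r²−h²) with h=0.56 from center) (area = (24/2)·5.471²·sin(360°/24) = 92.98 mm²); the r=9.5 cylinder at (2, 7.5) contributes a regular 24-gon of circumradius 9.5 (area = (24/2)·9.500²·sin(360°/24) = 280.30 mm²); Combining (union): the regions partially overlap — summed areas 385.23 mm² minus the doubly-counted overlap 82.56 mm² gives 302.67 mm² — area = 302.67 mm². Checking containment: at z = 5.44 the cross-section extends beyond the z = 1.92 cross-section by about 18.67 mm².

part overhangs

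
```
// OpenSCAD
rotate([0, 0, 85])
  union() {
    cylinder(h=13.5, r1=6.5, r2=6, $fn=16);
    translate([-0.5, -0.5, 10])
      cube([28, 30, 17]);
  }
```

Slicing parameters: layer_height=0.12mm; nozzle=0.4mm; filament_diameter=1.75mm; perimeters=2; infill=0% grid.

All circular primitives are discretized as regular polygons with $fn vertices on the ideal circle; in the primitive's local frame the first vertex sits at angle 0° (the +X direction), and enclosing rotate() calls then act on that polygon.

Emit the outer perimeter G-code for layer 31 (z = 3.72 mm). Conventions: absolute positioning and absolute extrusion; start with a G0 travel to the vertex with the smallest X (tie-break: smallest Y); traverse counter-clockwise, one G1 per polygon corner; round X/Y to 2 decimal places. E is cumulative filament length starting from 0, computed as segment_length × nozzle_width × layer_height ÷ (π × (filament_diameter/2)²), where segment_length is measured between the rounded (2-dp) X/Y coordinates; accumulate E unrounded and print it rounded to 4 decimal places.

G0 X-6.34 Y0.55 Z3.72
G1 X-6.07 Y-1.91 E0.0494
G1 X-4.87 Y-4.09 E0.0990
G1 X-2.94 Y-5.64 E0.1484
G1 X-0.55 Y-6.34 E0.1981
G1 X1.91 Y-6.07 E0.2475
G1 X4.09 Y-4.87 E0.2972
G1 X5.64 Y-2.94 E0.3466
G1 X6.34 Y-0.55 E0.3963
G1 X6.07 Y1.91 E0.4457
G1 X4.87 Y4.09 E0.4953
G1 X2.94 Y5.64 E0.5447
G1 X0.55 Y6.34 E0.5944
G1 X-1.91 Y6.07 E0.6438
G1 X-4.09 Y4.87 E0.6935
G1 X-5.64 Y2.94 E0.7429
G1 X-6.34 Y0.55 E0.7926

At z = 3.72 mm: the cone contributes a regular 16-gon of circumradius 6.362 (interpolated between r1=6.5 and r2=6 at t=0.276); the cube at (-0.5, -0.5) is not intersected at this z (z outside [10, 27]); Taking the union: only the cone is present, so the union is just that shape — 1 connected region; (whole slice rotated 85° about Z — lengths, areas and connectivity unchanged). The outline is a single polygon with 16 vertices. Extrusion per mm of travel: 0.4 × 0.12 / (π × 0.875²) = 0.019956. Accumulating E over each segment gives final E = 0.7926.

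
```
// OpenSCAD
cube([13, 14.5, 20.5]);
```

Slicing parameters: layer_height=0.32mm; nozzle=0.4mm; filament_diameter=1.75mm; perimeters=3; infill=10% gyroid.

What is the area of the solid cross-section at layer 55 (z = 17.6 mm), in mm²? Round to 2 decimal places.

188.50 mm²

At z = 17.6 mm: the 13×14.5 cube contributes its full rectangle (area 188.50 mm²). Overall, the cross-section is a single solid region. Net area = 188.50 mm².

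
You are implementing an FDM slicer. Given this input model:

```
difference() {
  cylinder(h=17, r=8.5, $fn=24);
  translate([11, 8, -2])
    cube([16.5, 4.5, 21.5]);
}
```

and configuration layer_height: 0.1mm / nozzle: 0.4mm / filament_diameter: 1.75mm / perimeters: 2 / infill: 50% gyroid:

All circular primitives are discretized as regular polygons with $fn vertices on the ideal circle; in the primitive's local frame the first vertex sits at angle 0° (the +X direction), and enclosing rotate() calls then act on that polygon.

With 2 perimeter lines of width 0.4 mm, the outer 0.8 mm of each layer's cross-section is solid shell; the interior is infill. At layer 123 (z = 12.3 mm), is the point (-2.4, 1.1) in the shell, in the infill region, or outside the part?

infill

At z = 12.3 mm: the r=8.5 cylinder contributes a regular 24-gon of circumradius 8.5; the 16.5×4.5 cube at (11, 8) contributes its full rectangle; After the difference (first − rest): starting from the r=8.5 cylinder, the 16.5×4.5 cube at (11, 8) misses the remaining region (no effect) — 1 connected region. Overall, the cross-section is a single solid region. The nearest boundary edge runs (-8.21, 2.20)→(-7.36, 4.25); distance from the point to it = 5.79 mm. The point is inside the cross-section and 5.79 mm from the nearest boundary — more than the 0.8 mm shell width (2 × 0.4), so it's in the infill interior.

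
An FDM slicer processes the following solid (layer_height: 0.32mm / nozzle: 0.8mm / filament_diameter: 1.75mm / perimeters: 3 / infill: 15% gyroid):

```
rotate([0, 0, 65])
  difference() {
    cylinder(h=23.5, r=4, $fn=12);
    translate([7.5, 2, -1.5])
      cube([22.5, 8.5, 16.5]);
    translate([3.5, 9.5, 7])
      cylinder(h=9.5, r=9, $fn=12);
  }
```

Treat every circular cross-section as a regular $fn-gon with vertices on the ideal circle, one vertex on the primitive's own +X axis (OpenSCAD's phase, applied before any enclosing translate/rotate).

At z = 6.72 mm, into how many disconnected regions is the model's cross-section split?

At z = 6.72 mm: the cylinder: section is a regular 12-gon, circumradius r=4; the cube at (7.5, 2) (footprint 22.5×8.5) is included at this height; the cylinder at (3.5, 9.5) is absent (z outside [7, 16.5]); Subtracting the remaining from the first: starting from the r=4 cylinder, the 22.5×8.5 cube at (7.5, 2) misses the remaining region (no effect) — 1 connected region; (whole slice rotated 65° about Z — lengths, areas and connectivity unchanged). The result has 1 disconnected region.

1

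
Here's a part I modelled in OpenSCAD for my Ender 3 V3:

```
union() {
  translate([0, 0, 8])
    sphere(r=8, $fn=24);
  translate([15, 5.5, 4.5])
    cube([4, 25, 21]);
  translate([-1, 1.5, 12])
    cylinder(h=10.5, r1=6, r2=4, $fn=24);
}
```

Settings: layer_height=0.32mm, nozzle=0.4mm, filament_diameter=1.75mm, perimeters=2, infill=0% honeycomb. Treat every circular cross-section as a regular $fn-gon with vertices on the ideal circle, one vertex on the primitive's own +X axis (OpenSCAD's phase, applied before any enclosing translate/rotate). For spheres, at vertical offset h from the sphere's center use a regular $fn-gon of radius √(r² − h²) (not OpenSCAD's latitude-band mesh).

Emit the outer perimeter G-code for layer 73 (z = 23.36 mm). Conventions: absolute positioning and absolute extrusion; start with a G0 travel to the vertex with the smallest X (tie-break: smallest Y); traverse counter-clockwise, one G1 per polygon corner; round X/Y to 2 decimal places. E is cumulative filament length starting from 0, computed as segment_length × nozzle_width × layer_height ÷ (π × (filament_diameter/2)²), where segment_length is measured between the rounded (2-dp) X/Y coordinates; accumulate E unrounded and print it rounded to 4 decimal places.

At z = 23.36 mm: the sphere does not reach this height (|z−center|=15.360 > r=8); the 4×25 cube at (15, 5.5) contributes its full rectangle; the cone at (-1, 1.5) is not intersected at this z (z outside [12, 22.5]); Taking the union: only the 4×25 cube at (15, 5.5) is present, so the union is just that shape — 1 connected region. The outline is a single polygon with 4 vertices. Extrusion per mm of travel: 0.4 × 0.32 / (π × 0.875²) = 0.053216. Accumulating E over each segment gives final E = 3.0865.

G0 X15.00 Y5.50 Z23.36
G1 X19.00 Y5.50 E0.2129
G1 X19.00 Y30.50 E1.5433
G1 X15.00 Y30.50 E1.7561
G1 X15.00 Y5.50 E3.0865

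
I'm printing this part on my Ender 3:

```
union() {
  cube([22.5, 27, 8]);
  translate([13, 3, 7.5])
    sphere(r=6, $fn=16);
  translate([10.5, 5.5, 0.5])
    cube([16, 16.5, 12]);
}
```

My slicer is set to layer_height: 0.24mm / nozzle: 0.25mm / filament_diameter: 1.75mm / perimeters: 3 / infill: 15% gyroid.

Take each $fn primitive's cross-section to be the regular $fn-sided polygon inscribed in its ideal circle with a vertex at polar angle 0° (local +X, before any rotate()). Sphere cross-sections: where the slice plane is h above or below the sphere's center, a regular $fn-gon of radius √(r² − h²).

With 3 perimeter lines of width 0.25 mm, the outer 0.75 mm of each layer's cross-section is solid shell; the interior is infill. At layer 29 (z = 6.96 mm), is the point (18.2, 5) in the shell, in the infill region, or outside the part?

At z = 6.96 mm: the 22.5×27 cube contributes its full rectangle; the r=6 sphere at (13, 3) contributes a regular 16-gon of circumradius √(6²−0.54²) = 5.976; the 16×16.5 cube at (10.5, 5.5) contributes its full rectangle; Taking the union: the regions partially overlap (shared area 286.49 mm²), so overlapping operands fuse into one piece — 1 connected region. Overall, the cross-section is a single solid region. The nearest boundary edge runs (22.50, 5.50)→(22.50, 0.00); distance from the point to it = 4.30 mm. The point is inside the cross-section and 4.30 mm from the nearest boundary — more than the 0.75 mm shell width (3 × 0.25), so it's in the infill interior.

infill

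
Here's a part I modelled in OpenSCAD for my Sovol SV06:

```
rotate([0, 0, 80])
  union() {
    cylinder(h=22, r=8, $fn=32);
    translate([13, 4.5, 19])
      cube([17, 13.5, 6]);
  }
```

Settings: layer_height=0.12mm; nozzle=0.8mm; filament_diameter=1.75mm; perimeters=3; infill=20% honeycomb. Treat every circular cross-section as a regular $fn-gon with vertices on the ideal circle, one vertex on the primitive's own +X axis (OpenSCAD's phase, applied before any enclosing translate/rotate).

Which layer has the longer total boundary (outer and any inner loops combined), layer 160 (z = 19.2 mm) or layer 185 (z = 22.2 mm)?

layer 160 (z = 19.2 mm)

Layer 160 (z = 19.2): the cylinder: section is a regular 32-gon, circumradius r=8 (perimeter = 2·32·8.000·sin(180°/32) = 50.18 mm); the cube at (13, 4.5) (footprint 17×13.5) is included at this height (perimeter 61.00 mm); Combining (union): the 2 present regions are separate (no shared area or edge), so areas and boundary lengths simply add and each stays a separate island — boundary = 111.18 mm; (rotated 80° about Z; rotation is an isometry so areas/perimeters/island counts are preserved). So its perimeter = 111.18 mm. Layer 185 (z = 22.2): the cylinder is absent (z outside [0, 22]); the 17×13.5 cube at (13, 4.5) contributes its full rectangle (perimeter 61.00 mm); Merging all regions: only the 17×13.5 cube at (13, 4.5) is present, so the union is just that shape — boundary = 61.00 mm; (rotated 80° about Z; rotation is an isometry so areas/perimeters/island counts are preserved). So its perimeter = 61.00 mm. Layer 160 is larger (111.18 vs 61.00 mm).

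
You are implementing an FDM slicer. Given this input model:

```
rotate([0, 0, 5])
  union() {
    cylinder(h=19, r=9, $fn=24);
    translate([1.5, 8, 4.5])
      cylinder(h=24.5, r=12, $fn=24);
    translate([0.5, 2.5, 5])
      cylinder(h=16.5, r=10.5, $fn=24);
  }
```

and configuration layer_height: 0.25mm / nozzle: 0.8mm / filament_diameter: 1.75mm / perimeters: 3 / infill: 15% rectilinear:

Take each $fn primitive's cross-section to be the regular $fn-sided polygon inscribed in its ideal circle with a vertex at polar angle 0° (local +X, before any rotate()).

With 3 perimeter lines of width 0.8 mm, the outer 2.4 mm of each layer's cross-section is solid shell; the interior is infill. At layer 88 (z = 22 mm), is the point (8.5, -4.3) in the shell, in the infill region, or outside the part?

At z = 22 mm: the cylinder is not intersected at this z (z outside [0, 19]); the r=12 cylinder at (1.5, 8) contributes a regular 24-gon of circumradius 12; the cylinder at (0.5, 2.5) is absent (z outside [5, 21.5]); Taking the union: only the r=12 cylinder at (1.5, 8) is present, so the union is just that shape — 1 connected region; (rotated 5° about Z; rotation is an isometry so areas/perimeters/island counts are preserved). Overall, the cross-section is a single solid region. Undo the 5° rotation: the query point maps to (8.093, -5.024) in the un-rotated model frame. The nearest boundary edge runs (4.61, -3.59)→(7.50, -2.39); distance from the point to it = 2.66 mm. The point is not inside any of the regions above, so it lies outside the cross-section (2.66 mm from the nearest boundary).

outside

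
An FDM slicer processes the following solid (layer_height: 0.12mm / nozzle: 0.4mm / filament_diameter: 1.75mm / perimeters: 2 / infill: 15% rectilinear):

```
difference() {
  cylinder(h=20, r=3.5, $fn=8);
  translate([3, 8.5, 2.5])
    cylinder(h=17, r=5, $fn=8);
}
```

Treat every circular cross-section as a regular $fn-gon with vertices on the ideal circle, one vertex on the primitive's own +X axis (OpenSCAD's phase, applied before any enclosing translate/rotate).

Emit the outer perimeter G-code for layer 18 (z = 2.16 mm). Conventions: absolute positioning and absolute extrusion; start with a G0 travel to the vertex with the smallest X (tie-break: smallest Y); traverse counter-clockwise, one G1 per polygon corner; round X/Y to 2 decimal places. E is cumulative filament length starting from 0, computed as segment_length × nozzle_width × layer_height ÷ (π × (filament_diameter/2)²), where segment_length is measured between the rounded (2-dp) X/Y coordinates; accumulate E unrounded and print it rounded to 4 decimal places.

G0 X-3.50 Y0.00 Z2.16
G1 X-2.47 Y-2.47 E0.0534
G1 X0.00 Y-3.50 E0.1068
G1 X2.47 Y-2.47 E0.1602
G1 X3.50 Y0.00 E0.2136
G1 X2.47 Y2.47 E0.2670
G1 X0.00 Y3.50 E0.3204
G1 X-2.47 Y2.47 E0.3738
G1 X-3.50 Y0.00 E0.4272

At z = 2.16 mm: the r=3.5 cylinder contributes a regular 8-gon of circumradius 3.5; the cylinder at (3, 8.5) is not intersected at this z (z outside [2.5, 19.5]); After the difference (first − rest): none of the subtracted shapes is present at this height, so the r=3.5 cylinder is unchanged — 1 connected region. The outline is a single polygon with 8 vertices. Extrusion per mm of travel: 0.4 × 0.12 / (π × 0.875²) = 0.019956. Accumulating E over each segment gives final E = 0.4272.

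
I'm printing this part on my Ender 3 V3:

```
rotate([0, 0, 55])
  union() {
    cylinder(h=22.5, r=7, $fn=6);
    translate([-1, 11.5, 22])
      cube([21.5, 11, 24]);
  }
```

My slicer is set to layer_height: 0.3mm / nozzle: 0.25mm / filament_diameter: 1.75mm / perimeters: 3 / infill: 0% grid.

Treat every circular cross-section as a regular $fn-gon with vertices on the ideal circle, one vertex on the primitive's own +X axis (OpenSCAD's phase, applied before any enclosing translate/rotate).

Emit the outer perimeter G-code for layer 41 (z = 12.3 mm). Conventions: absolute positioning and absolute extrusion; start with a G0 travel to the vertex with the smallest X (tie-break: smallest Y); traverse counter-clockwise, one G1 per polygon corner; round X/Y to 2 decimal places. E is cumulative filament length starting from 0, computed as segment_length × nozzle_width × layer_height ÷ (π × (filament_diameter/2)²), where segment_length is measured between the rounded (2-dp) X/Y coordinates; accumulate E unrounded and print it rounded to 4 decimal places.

At z = 12.3 mm: the cylinder: section is a regular 6-gon, circumradius r=7; the cube at (-1, 11.5) is not intersected at this z (z outside [22, 46]); Combining (union): only the r=7 cylinder is present, so the union is just that shape — 1 connected region; (rotated 55° about Z; rotation is an isometry so areas/perimeters/island counts are preserved). The outline is a single polygon with 6 vertices. Extrusion per mm of travel: 0.25 × 0.3 / (π × 0.875²) = 0.031181. Accumulating E over each segment gives final E = 1.3092.

G0 X-6.97 Y0.61 Z12.30
G1 X-4.02 Y-5.73 E0.2180
G1 X2.96 Y-6.34 E0.4365
G1 X6.97 Y-0.61 E0.6546
G1 X4.02 Y5.73 E0.8726
G1 X-2.96 Y6.34 E1.0911
G1 X-6.97 Y0.61 E1.3092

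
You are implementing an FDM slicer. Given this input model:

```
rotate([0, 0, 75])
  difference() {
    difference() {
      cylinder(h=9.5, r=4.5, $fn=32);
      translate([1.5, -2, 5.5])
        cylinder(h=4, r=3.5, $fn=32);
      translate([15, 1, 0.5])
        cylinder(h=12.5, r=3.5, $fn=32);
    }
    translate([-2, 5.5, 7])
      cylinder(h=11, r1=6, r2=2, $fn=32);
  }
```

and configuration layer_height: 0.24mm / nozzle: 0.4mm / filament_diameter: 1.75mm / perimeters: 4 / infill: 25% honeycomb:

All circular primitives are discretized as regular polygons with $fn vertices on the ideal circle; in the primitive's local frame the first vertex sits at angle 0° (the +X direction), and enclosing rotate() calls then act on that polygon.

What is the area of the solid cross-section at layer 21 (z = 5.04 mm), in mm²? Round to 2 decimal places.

At z = 5.04 mm: the cylinder: section is a regular 32-gon, circumradius r=4.5 (area = (32/2)·4.500²·sin(360°/32) = 63.21 mm²); the cylinder at (1.5, -2) is not intersected at this z (z outside [5.5, 9.5]); the cylinder at (15, 1): section is a regular 32-gon, circumradius r=3.5 (area = (32/2)·3.500²·sin(360°/32) = 38.24 mm²); Taking the first minus the rest: starting from the r=4.5 cylinder (63.21 mm²), the r=3.5 cylinder at (15, 1) misses the remaining region (no effect) — area = 63.21 mm²; the cone at (-2, 5.5) is absent (z outside [7, 18]); Subtracting the remaining from the first: none of the subtracted shapes is present at this height, so the result so far is unchanged — area = 63.21 mm²; (whole slice rotated 75° about Z — lengths, areas and connectivity unchanged). Overall, the cross-section is a single solid region. Net area = 63.21 mm².

63.21 mm²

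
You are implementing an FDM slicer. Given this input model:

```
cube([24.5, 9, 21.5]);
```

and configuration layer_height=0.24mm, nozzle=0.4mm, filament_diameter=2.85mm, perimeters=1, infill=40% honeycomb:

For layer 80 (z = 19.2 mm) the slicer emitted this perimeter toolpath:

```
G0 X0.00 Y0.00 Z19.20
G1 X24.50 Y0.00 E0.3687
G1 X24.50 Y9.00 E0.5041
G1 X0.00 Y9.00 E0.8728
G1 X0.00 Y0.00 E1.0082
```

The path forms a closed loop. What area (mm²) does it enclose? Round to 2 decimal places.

220.50 mm²

Apply the shoelace formula to the sequence of (X, Y) vertices; enclosed area = 220.50 mm².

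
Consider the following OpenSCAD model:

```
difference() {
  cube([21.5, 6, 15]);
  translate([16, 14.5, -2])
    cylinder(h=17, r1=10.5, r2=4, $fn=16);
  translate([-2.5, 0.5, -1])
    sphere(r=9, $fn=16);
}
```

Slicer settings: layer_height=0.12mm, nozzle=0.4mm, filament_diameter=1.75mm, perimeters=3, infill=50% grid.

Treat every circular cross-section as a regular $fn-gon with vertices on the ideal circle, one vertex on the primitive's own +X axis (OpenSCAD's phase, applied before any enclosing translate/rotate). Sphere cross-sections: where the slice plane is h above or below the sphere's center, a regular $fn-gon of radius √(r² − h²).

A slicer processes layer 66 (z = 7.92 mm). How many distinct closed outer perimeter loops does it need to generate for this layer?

1

At z = 7.92 mm: the 21.5×6 cube contributes its full rectangle; the cone at (16, 14.5) contributes a regular 16-gon of circumradius 6.707 (interpolated between r1=10.5 and r2=4 at t=0.584); the r=9 sphere at (-2.5, 0.5) slices to a regular 16-gon of circumradius 1.197 (√(r²−h²) with h=8.92 from center); Taking the first minus the rest: starting from the 21.5×6 cube, the cone at (16, 14.5) misses the remaining region (no effect); the r=9 sphere at (-2.5, 0.5) misses the remaining region (no effect) — 1 connected region. The result has 1 disconnected region.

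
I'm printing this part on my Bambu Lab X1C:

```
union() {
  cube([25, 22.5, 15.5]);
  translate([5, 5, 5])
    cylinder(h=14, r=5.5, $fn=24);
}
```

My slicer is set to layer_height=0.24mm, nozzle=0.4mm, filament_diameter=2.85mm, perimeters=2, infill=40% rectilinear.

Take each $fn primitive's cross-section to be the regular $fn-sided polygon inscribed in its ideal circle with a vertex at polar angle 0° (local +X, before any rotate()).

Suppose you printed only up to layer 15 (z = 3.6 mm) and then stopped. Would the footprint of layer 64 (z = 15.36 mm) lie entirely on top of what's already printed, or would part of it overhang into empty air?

part overhangs

Compare the two slices. At z = 3.6: the 25×22.5 cube contributes its full rectangle (area 562.50 mm²); the cylinder at (5, 5) does not reach this height (z outside [5, 19]); Combining (union): only the 25×22.5 cube is present, so the union is just that shape — area = 562.50 mm². At z = 15.36: the cube (footprint 25×22.5) is included at this height (area 562.50 mm²); the r=5.5 cylinder at (5, 5) gives a regular 24-gon of circumradius 5.5 (constant along its height) (area = (24/2)·5.500²·sin(360°/24) = 93.95 mm²); Taking the union: the regions partially overlap — summed areas 656.45 mm² minus the doubly-counted overlap 91.17 mm² gives 565.29 mm² — area = 565.29 mm². Checking containment: at z = 15.36 the cross-section extends beyond the z = 3.6 cross-section by about 2.79 mm².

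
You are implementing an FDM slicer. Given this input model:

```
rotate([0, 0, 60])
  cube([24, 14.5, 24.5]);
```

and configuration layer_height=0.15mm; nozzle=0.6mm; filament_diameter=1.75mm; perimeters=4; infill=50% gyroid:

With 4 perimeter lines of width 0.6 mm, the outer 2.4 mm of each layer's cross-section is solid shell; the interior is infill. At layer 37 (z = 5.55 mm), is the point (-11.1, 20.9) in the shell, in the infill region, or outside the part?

outside

At z = 5.55 mm: the cube (footprint 24×14.5) is included at this height; (rotated 60° about Z; rotation is an isometry so areas/perimeters/island counts are preserved). Overall, the cross-section is a single solid region. Undo the 60° rotation: the query point maps to (12.550, 20.063) in the un-rotated model frame. The nearest boundary edge runs (24.00, 14.50)→(0.00, 14.50); distance from the point to it = 5.56 mm. The point is not inside any of the regions above, so it lies outside the cross-section (5.56 mm from the nearest boundary).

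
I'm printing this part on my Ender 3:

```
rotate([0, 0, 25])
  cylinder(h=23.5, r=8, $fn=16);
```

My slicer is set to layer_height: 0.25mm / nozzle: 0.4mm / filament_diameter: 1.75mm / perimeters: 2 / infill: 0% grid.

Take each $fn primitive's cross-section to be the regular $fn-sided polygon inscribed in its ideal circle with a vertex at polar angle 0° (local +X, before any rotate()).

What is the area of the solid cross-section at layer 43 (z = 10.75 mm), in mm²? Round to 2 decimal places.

At z = 10.75 mm: the cylinder: section is a regular 16-gon, circumradius r=8 (area = (16/2)·8.000²·sin(360°/16) = 195.93 mm²); (whole slice rotated 25° about Z — lengths, areas and connectivity unchanged). Overall, the cross-section is a single solid region. Net area = 195.93 mm².

195.93 mm²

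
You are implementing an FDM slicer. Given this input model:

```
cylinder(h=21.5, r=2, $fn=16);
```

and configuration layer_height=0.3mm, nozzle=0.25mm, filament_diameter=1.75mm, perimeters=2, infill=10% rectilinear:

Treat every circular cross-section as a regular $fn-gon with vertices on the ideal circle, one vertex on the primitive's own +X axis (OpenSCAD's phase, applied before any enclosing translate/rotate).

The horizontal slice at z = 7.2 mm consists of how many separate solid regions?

At z = 7.2 mm: the r=2 cylinder gives a regular 16-gon of circumradius 2 (constant along its height). The result has 1 disconnected region.

1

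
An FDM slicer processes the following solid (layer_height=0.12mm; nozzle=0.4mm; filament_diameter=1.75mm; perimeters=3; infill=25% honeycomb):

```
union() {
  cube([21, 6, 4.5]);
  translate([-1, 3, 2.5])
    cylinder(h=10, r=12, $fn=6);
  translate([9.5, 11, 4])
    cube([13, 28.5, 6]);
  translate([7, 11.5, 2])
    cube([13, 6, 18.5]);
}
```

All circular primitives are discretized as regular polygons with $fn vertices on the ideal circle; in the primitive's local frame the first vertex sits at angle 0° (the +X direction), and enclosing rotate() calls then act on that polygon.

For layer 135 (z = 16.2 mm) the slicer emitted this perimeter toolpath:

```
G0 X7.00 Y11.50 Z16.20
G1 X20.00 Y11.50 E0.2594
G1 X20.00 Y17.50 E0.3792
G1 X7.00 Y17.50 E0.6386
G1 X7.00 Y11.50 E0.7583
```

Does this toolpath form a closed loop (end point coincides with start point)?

Start point (G0): (7.00, 11.50). End point (last G1): the path returns to the start — closed.

yes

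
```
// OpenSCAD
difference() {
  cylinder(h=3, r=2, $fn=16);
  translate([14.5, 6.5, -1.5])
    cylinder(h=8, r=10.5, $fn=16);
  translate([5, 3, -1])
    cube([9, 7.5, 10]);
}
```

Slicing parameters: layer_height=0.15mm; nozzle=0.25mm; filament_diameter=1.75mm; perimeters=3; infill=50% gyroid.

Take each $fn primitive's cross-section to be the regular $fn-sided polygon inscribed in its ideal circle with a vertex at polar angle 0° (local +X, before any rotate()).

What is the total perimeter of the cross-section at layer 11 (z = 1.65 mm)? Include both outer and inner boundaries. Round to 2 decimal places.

12.49 mm

At z = 1.65 mm: the cylinder: section is a regular 16-gon, circumradius r=2 (perimeter = 2·16·2.000·sin(180°/16) = 12.49 mm); the r=10.5 cylinder at (14.5, 6.5) contributes a regular 16-gon of circumradius 10.5 (perimeter = 2·16·10.500·sin(180°/16) = 65.55 mm); the cube at (5, 3) (footprint 9×7.5) is included at this height (perimeter 33.00 mm); Taking the first minus the rest: starting from the r=2 cylinder, the r=10.5 cylinder at (14.5, 6.5) misses the remaining region (no effect); the 9×7.5 cube at (5, 3) misses the remaining region (no effect) — boundary = 12.49 mm. Overall, the cross-section is a single solid region. Total boundary length (outer) = 12.49 mm.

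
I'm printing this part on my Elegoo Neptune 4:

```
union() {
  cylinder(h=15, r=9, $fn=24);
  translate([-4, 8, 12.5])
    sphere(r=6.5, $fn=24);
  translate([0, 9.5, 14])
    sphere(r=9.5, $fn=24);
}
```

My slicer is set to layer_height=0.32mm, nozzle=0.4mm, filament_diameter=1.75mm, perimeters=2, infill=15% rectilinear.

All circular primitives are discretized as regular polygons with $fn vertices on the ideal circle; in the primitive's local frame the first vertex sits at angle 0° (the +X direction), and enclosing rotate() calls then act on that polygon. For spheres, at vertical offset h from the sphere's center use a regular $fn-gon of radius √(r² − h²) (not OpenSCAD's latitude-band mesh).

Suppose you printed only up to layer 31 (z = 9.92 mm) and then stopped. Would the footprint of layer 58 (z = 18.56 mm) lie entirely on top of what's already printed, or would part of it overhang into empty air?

Compare the two slices. At z = 9.92: the cylinder: section is a regular 24-gon, circumradius r=9 (area = (24/2)·9.000²·sin(360°/24) = 251.57 mm²); the r=6.5 sphere at (-4, 8) slices to a regular 24-gon of circumradius 5.966 (√(r²−h²) with h=2.58 from center) (area = (24/2)·5.966²·sin(360°/24) = 110.55 mm²); the sphere at (0, 9.5): section is a regular 24-gon, circumradius = √(r²−h²) = √(9.5²−4.08²) = 8.579 (area = (24/2)·8.579²·sin(360°/24) = 228.60 mm²); Taking the union: the regions partially overlap — summed areas 590.72 mm² minus the doubly-counted overlap 182.60 mm² gives 408.12 mm² — area = 408.12 mm². At z = 18.56: the cylinder is absent (z outside [0, 15]); the r=6.5 sphere at (-4, 8) slices to a regular 24-gon of circumradius 2.351 (√(r²−h²) with h=6.06 from center) (area = (24/2)·2.351²·sin(360°/24) = 17.16 mm²); the sphere at (0, 9.5): section is a regular 24-gon, circumradius = √(r²−h²) = √(9.5²−4.56²) = 8.334 (area = (24/2)·8.334²·sin(360°/24) = 215.72 mm²); Combining (union): the r=6.5 sphere at (-4, 8) lies entirely inside the r=9.5 sphere at (0, 9.5), so the union is just the r=9.5 sphere at (0, 9.5) — area = 215.72 mm². Checking containment: the cross-section at z = 18.56 is a subset of the cross-section at z = 9.92.

entirely on top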